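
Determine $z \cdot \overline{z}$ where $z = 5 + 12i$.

z * conjugate(z) = |z|^2 = a^2 + b^2
= 5^2 + 12^2 = 169


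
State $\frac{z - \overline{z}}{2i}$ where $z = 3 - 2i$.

z - conjugate(z) = 2bi
(z - conjugate(z))/(2i) = 2bi/(2i) = b = -2


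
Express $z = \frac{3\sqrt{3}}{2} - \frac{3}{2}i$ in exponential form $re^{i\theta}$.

r = |z| = sqrt((3*sqrt(3)/2)^2 + (-3/2)^2) = sqrt(27/4 + 9/4) = sqrt(9) = 3
θ = arctan(b/a) = arctan(-1.5/2.5981) (quadrant-adjusted) = -30° = -π/6
z = 3e^(-i*π/6)


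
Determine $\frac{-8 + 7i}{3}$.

Divisor is real, so divide each part by 3:
= -8/3 + (7/3)i


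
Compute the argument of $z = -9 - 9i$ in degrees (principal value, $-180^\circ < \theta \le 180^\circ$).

θ = arctan(b/a) = arctan(-9/-9) (quadrant-adjusted) = -135°


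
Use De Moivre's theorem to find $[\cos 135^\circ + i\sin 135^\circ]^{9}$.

By De Moivre: z^n = r^n(cos(nθ) + i sin(nθ))
= 1^9(cos(9*135°) + i sin(9*135°))
= 1(cos 135° + i sin 135°)
= -sqrt(2)/2 + (sqrt(2)/2)i


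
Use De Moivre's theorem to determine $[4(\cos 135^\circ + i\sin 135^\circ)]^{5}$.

By De Moivre: z^n = r^n(cos(nθ) + i sin(nθ))
= 4^5(cos(5*135°) + i sin(5*135°))
= 1024(cos 315° + i sin 315°)
= 512*sqrt(2) - 512*sqrt(2)i


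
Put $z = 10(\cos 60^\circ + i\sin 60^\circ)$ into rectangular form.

a = r cos θ = 10 * 1/2 = 5
b = r sin θ = 10 * sqrt(3)/2 = 5*sqrt(3)
z = 5 + 5*sqrt(3)i


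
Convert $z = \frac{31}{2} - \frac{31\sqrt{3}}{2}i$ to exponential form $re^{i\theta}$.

r = |z| = sqrt((31/2)^2 + (-31*sqrt(3)/2)^2) = sqrt(961/4 + 2883/4) = sqrt(961) = 31
θ = arctan(b/a) = arctan(-26.8468/15.5) (quadrant-adjusted) = -60° = -π/3
z = 31e^(-i*π/3)


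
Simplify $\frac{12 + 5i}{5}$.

Divisor is real, so divide each part by 5:
= 12/5 + i


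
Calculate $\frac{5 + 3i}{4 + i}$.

Multiply numerator and denominator by conjugate (4 - i):
= (5 + 3i)(4 - i) / (4^2 + 1^2)
= (23 + 7i) / 17
= 23/17 + (7/17)i


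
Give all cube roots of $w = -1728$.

|w| = 1728, arg(w) = 180°
Root modulus = 1728^(1/3) = 12
Root arguments: θ_k = (180° + 360°k)/3 for k = 0, 1, ..., 2
Roots: 6 + 6*sqrt(3)i, -12, 6 - 6*sqrt(3)i


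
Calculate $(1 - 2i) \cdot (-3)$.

(a1*a2 - b1*b2) + (a1*b2 + b1*a2)i
= (-3 - 0) + (0 + 6)i
= -3 + 6i


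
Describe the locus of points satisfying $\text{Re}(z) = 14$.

Re(z) = x where z = x + yi; the equation x = 14 is satisfied by all points with that x-coordinate
Locus: Vertical line x = 14


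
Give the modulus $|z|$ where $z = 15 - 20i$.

|z| = sqrt(a^2 + b^2) = sqrt(15^2 + (-20)^2) = sqrt(625) = 25


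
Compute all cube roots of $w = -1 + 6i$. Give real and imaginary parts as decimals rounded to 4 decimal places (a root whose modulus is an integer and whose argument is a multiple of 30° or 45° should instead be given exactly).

|w| = sqrt(37) ≈ 6.082763, arg(w) ≈ 99.462322°
Root modulus = sqrt(37)^(1/3) ≈ 1.825437
Root arguments: θ_k = (arg(w) + 360°k)/3 for k = 0, 1, ..., 2
Compute each root as (root modulus)(cos θ_k + i sin θ_k) using full-precision intermediates, then round to 4 decimal places.
Roots: 1.5283 + 0.9983i, -1.6287 + 0.8244i, 0.1004 - 1.8227i


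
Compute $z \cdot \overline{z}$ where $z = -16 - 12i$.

z * conjugate(z) = |z|^2 = a^2 + b^2
= (-16)^2 + (-12)^2 = 400


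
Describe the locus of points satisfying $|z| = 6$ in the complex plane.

|z| = 6 means sqrt(x^2 + y^2) = 6
This is a circle of radius 6 centered at the origin


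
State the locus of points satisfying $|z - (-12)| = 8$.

|z - z0| = r describes a circle centered at z0 with radius r
Here z0 = -12 and r = 8
Locus: Circle centered at (-12, 0) with radius 8


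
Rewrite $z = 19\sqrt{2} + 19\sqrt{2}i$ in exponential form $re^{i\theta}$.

r = |z| = sqrt((19*sqrt(2))^2 + (19*sqrt(2))^2) = sqrt(722 + 722) = sqrt(1444) = 38
θ = arctan(b/a) = arctan(26.8701/26.8701) (quadrant-adjusted) = 45° = π/4
z = 38e^(i*π/4)


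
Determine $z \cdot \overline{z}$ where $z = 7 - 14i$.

z * conjugate(z) = |z|^2 = a^2 + b^2
= 7^2 + (-14)^2 = 245


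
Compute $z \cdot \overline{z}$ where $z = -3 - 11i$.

z * conjugate(z) = |z|^2 = a^2 + b^2
= (-3)^2 + (-11)^2 = 130


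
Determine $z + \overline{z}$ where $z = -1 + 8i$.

z + conjugate(z) = (a + bi) + (a - bi) = 2a
= 2 * (-1) = -2


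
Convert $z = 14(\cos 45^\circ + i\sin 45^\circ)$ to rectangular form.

a = r cos θ = 14 * sqrt(2)/2 = 7*sqrt(2)
b = r sin θ = 14 * sqrt(2)/2 = 7*sqrt(2)
z = 7*sqrt(2) + 7*sqrt(2)i


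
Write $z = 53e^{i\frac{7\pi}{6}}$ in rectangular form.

a = r cos θ = 53 * -sqrt(3)/2 = -53*sqrt(3)/2
b = r sin θ = 53 * -1/2 = -53/2
z = -53*sqrt(3)/2 - (53/2)i


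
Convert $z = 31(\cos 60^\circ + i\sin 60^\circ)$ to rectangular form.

a = r cos θ = 31 * 1/2 = 31/2
b = r sin θ = 31 * sqrt(3)/2 = 31*sqrt(3)/2
z = 31/2 + (31*sqrt(3)/2)i


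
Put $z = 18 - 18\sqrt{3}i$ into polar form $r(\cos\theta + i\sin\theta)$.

r = |z| = sqrt(a^2 + b^2) = sqrt((18)^2 + (-18*sqrt(3))^2) = sqrt(324 + 972) = sqrt(1296) = 36
θ = arctan(b/a) = arctan(-31.1769/18) (quadrant-adjusted) = 300°
z = 36(cos 300° + i sin 300°)


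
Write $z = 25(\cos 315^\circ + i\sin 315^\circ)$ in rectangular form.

a = r cos θ = 25 * sqrt(2)/2 = 25*sqrt(2)/2
b = r sin θ = 25 * -sqrt(2)/2 = -25*sqrt(2)/2
z = 25*sqrt(2)/2 - (25*sqrt(2)/2)i


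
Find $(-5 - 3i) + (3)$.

(-5 + 3) + (-3 + 0)i = -2 - 3i


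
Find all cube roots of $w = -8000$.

|w| = 8000, arg(w) = 180°
Root modulus = 8000^(1/3) = 20
Root arguments: θ_k = (180° + 360°k)/3 for k = 0, 1, ..., 2
Roots: 10 + 10*sqrt(3)i, -20, 10 - 10*sqrt(3)i


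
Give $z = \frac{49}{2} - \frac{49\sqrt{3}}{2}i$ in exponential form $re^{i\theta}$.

r = |z| = sqrt((49/2)^2 + (-49*sqrt(3)/2)^2) = sqrt(2401/4 + 7203/4) = sqrt(2401) = 49
θ = arctan(b/a) = arctan(-42.4352/24.5) (quadrant-adjusted) = -60° = -π/3
z = 49e^(-i*π/3)


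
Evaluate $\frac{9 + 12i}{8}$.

Divisor is real, so divide each part by 8:
= 9/8 + (3/2)i


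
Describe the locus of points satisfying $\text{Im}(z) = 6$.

Im(z) = y where z = x + yi; the equation y = 6 is satisfied by all points with that y-coordinate
Locus: Horizontal line y = 6


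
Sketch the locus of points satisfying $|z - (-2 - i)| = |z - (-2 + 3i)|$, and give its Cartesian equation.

|z - z1| = |z - z2| means z is equidistant from z1 and z2,
i.e. the perpendicular bisector of the segment from (-2, -1) to (-2, 3) (midpoint (-2, 1)).
With z = x + yi, square both sides:
(x - (-2))^2 + (y - (-1))^2 = (x - (-2))^2 + (y - 3)^2
The x^2 and y^2 terms cancel: 0x + 8y = 13 - 5 = 8
Simplify: y = 1
Locus: Perpendicular bisector of the segment from (-2, -1) to (-2, 3): the line y = 1


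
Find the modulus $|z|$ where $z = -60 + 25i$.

|z| = sqrt(a^2 + b^2) = sqrt((-60)^2 + 25^2) = sqrt(4225) = 65


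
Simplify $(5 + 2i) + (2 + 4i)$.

(5 + 2) + (2 + 4)i = 7 + 6i


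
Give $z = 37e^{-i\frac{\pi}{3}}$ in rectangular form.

a = r cos θ = 37 * 1/2 = 37/2
b = r sin θ = 37 * -sqrt(3)/2 = -37*sqrt(3)/2
z = 37/2 - (37*sqrt(3)/2)i


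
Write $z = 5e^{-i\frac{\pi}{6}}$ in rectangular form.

a = r cos θ = 5 * sqrt(3)/2 = 5*sqrt(3)/2
b = r sin θ = 5 * -1/2 = -5/2
z = 5*sqrt(3)/2 - (5/2)i


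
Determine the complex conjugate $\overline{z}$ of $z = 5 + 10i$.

If z = a + bi, then conjugate(z) = a - bi
conjugate(5 + 10i) = 5 - 10i


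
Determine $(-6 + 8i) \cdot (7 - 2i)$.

(a1*a2 - b1*b2) + (a1*b2 + b1*a2)i
= (-42 - (-16)) + (12 + 56)i
= -26 + 68i


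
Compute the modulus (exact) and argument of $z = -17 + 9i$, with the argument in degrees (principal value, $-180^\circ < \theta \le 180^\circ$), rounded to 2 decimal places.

|z| = sqrt((-17)^2 + 9^2) = sqrt(370)
arg(z) = arctan(b/a) = arctan(9/-17) (quadrant-adjusted) = 152.10°


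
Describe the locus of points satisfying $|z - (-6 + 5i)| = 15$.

|z - z0| = r describes a circle centered at z0 with radius r
Here z0 = -6 + 5i and r = 15
Locus: Circle centered at (-6, 5) with radius 15


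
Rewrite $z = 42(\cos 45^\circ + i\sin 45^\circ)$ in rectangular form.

a = r cos θ = 42 * sqrt(2)/2 = 21*sqrt(2)
b = r sin θ = 42 * sqrt(2)/2 = 21*sqrt(2)
z = 21*sqrt(2) + 21*sqrt(2)i


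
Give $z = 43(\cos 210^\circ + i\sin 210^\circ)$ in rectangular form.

a = r cos θ = 43 * -sqrt(3)/2 = -43*sqrt(3)/2
b = r sin θ = 43 * -1/2 = -43/2
z = -43*sqrt(3)/2 - (43/2)i


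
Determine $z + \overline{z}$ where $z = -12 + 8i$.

z + conjugate(z) = (a + bi) + (a - bi) = 2a
= 2 * (-12) = -24


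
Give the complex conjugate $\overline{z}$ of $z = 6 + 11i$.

If z = a + bi, then conjugate(z) = a - bi
conjugate(6 + 11i) = 6 - 11i


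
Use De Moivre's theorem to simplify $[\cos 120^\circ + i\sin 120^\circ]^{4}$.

By De Moivre: z^n = r^n(cos(nθ) + i sin(nθ))
= 1^4(cos(4*120°) + i sin(4*120°))
= 1(cos 120° + i sin 120°)
= -1/2 + (sqrt(3)/2)i


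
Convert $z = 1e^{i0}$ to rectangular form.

a = r cos θ = 1 * 1 = 1
b = r sin θ = 1 * 0 = 0
z = 1


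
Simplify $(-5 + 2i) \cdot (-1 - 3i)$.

(a1*a2 - b1*b2) + (a1*b2 + b1*a2)i
= (5 - (-6)) + (15 + (-2))i
= 11 + 13i


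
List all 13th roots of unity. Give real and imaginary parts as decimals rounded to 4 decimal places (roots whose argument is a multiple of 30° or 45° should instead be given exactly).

ω_k = e^(2πik/13) = cos(2πk/13) + i sin(2πk/13) for k = 0, 1, ..., 12
Roots: 1, 0.8855 + 0.4647i, 0.5681 + 0.8230i, 0.1205 + 0.9927i, -0.3546 + 0.9350i, -0.7485 + 0.6631i, -0.9709 + 0.2393i, -0.9709 - 0.2393i, -0.7485 - 0.6631i, -0.3546 - 0.9350i, 0.1205 - 0.9927i, 0.5681 - 0.8230i, 0.8855 - 0.4647i


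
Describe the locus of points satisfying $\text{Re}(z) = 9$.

Re(z) = x where z = x + yi; the equation x = 9 is satisfied by all points with that x-coordinate
Locus: Vertical line x = 9


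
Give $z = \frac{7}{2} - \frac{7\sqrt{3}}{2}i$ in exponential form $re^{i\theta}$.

r = |z| = sqrt((7/2)^2 + (-7*sqrt(3)/2)^2) = sqrt(49/4 + 147/4) = sqrt(49) = 7
θ = arctan(b/a) = arctan(-6.0622/3.5) (quadrant-adjusted) = -60° = -π/3
z = 7e^(-i*π/3)


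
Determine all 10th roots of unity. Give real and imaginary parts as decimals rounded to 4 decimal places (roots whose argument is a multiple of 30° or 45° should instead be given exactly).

ω_k = e^(2πik/10) = cos(2πk/10) + i sin(2πk/10) for k = 0, 1, ..., 9
Roots: 1, 0.8090 + 0.5878i, 0.3090 + 0.9511i, -0.3090 + 0.9511i, -0.8090 + 0.5878i, -1, -0.8090 - 0.5878i, -0.3090 - 0.9511i, 0.3090 - 0.9511i, 0.8090 - 0.5878i


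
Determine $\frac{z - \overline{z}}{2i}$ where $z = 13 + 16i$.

z - conjugate(z) = 2bi
(z - conjugate(z))/(2i) = 2bi/(2i) = b = 16


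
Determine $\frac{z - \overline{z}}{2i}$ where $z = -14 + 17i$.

z - conjugate(z) = 2bi
(z - conjugate(z))/(2i) = 2bi/(2i) = b = 17


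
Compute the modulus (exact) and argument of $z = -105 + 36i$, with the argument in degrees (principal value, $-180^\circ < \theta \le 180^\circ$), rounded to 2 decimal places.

|z| = sqrt((-105)^2 + 36^2) = 111
arg(z) = arctan(b/a) = arctan(36/-105) (quadrant-adjusted) = 161.08°


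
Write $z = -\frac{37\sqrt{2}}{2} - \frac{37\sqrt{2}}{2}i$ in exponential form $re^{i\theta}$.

r = |z| = sqrt((-37*sqrt(2)/2)^2 + (-37*sqrt(2)/2)^2) = sqrt(1369/2 + 1369/2) = sqrt(1369) = 37
θ = arctan(b/a) = arctan(-26.163/-26.163) (quadrant-adjusted) = 225° = 5π/4
z = 37e^(i*5π/4)


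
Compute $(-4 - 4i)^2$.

(a + bi)^2 = a^2 - b^2 + 2abi
= (-4)^2 - (-4)^2 + 2*(-4)*(-4)i
= 32i


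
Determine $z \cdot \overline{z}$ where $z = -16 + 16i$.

z * conjugate(z) = |z|^2 = a^2 + b^2
= (-16)^2 + 16^2 = 512


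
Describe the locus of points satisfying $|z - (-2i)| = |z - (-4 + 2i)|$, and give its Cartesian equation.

|z - z1| = |z - z2| means z is equidistant from z1 and z2,
i.e. the perpendicular bisector of the segment from (0, -2) to (-4, 2) (midpoint (-2, 0)).
With z = x + yi, square both sides:
(x - 0)^2 + (y - (-2))^2 = (x - (-4))^2 + (y - 2)^2
The x^2 and y^2 terms cancel: -8x + 8y = 20 - 4 = 16
Simplify: x - y = -2
Locus: Perpendicular bisector of the segment from (0, -2) to (-4, 2): the line x - y = -2


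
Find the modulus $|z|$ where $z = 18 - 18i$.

|z| = sqrt(a^2 + b^2) = sqrt(18^2 + (-18)^2) = sqrt(648) = sqrt(648)


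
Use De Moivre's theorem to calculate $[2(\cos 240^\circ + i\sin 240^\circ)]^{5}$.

By De Moivre: z^n = r^n(cos(nθ) + i sin(nθ))
= 2^5(cos(5*240°) + i sin(5*240°))
= 32(cos 120° + i sin 120°)
= -16 + 16*sqrt(3)i


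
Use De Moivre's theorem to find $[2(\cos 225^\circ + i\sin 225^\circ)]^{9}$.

By De Moivre: z^n = r^n(cos(nθ) + i sin(nθ))
= 2^9(cos(9*225°) + i sin(9*225°))
= 512(cos 225° + i sin 225°)
= -256*sqrt(2) - 256*sqrt(2)i


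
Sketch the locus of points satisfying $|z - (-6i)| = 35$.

|z - z0| = r describes a circle centered at z0 with radius r
Here z0 = -6i and r = 35
Locus: Circle centered at (0, -6) with radius 35


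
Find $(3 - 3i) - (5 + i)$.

(3 - 5) + (-3 - 1)i = -2 - 4i


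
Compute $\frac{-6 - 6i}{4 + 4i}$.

Multiply numerator and denominator by conjugate (4 - 4i):
= (-6 - 6i)(4 - 4i) / (4^2 + 4^2)
= (-48) / 32
Divide through by 16: (-3) / 2
= -3/2


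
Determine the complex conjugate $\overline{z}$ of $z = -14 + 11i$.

If z = a + bi, then conjugate(z) = a - bi
conjugate(-14 + 11i) = -14 - 11i


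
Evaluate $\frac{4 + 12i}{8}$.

Divisor is real, so divide each part by 8:
= 1/2 + (3/2)i


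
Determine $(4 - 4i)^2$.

(a + bi)^2 = a^2 - b^2 + 2abi
= 4^2 - (-4)^2 + 2*4*(-4)i
= -32i


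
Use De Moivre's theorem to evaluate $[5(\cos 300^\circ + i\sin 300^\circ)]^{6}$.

By De Moivre: z^n = r^n(cos(nθ) + i sin(nθ))
= 5^6(cos(6*300°) + i sin(6*300°))
= 15625(cos 0° + i sin 0°)
= 15625


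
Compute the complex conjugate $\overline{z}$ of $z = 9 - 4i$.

If z = a + bi, then conjugate(z) = a - bi
conjugate(9 - 4i) = 9 + 4i


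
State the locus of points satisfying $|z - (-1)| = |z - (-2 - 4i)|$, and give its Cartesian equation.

|z - z1| = |z - z2| means z is equidistant from z1 and z2,
i.e. the perpendicular bisector of the segment from (-1, 0) to (-2, -4) (midpoint (-3/2, -2)).
With z = x + yi, square both sides:
(x - (-1))^2 + (y - 0)^2 = (x - (-2))^2 + (y - (-4))^2
The x^2 and y^2 terms cancel: -2x + (-8)y = 20 - 1 = 19
Simplify: 2x + 8y = -19
Locus: Perpendicular bisector of the segment from (-1, 0) to (-2, -4): the line 2x + 8y = -19


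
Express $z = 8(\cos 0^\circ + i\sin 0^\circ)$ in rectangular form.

a = r cos θ = 8 * 1 = 8
b = r sin θ = 8 * 0 = 0
z = 8


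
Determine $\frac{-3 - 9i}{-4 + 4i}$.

Multiply numerator and denominator by conjugate (-4 - 4i):
= (-3 - 9i)(-4 - 4i) / ((-4)^2 + 4^2)
= (-24 + 48i) / 32
Divide through by 8: (-3 + 6i) / 4
= -3/4 + (3/2)i


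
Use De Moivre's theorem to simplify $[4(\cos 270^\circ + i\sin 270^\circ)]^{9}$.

By De Moivre: z^n = r^n(cos(nθ) + i sin(nθ))
= 4^9(cos(9*270°) + i sin(9*270°))
= 262144(cos 270° + i sin 270°)
= -262144i


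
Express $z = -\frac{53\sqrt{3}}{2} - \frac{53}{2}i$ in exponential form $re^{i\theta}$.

r = |z| = sqrt((-53*sqrt(3)/2)^2 + (-53/2)^2) = sqrt(8427/4 + 2809/4) = sqrt(2809) = 53
θ = arctan(b/a) = arctan(-26.5/-45.8993) (quadrant-adjusted) = 210° = 7π/6
z = 53e^(i*7π/6)


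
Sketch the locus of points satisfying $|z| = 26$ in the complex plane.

|z| = 26 means sqrt(x^2 + y^2) = 26
This is a circle of radius 26 centered at the origin


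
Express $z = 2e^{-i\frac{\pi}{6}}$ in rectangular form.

a = r cos θ = 2 * sqrt(3)/2 = sqrt(3)
b = r sin θ = 2 * -1/2 = -1
z = sqrt(3) - i


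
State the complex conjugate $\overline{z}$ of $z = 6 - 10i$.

If z = a + bi, then conjugate(z) = a - bi
conjugate(6 - 10i) = 6 + 10i


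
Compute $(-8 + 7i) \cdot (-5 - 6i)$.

(a1*a2 - b1*b2) + (a1*b2 + b1*a2)i
= (40 - (-42)) + (48 + (-35))i
= 82 + 13i


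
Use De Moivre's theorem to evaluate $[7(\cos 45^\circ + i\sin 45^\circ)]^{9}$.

By De Moivre: z^n = r^n(cos(nθ) + i sin(nθ))
= 7^9(cos(9*45°) + i sin(9*45°))
= 40353607(cos 45° + i sin 45°)
= 40353607*sqrt(2)/2 + (40353607*sqrt(2)/2)i


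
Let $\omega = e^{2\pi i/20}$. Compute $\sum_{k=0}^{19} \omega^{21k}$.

Let ζ = ω^21 = e^(2πi·21/20). Since 20 ∤ 21, ζ ≠ 1.
Sum = Σ_{k=0}^{19} ζ^k = (ζ^20 - 1)/(ζ - 1) = (ω^{21·20} - 1)/(ζ - 1) = (1 - 1)/(ζ - 1) = 0


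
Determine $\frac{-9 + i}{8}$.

Divisor is real, so divide each part by 8:
= -9/8 + (1/8)i


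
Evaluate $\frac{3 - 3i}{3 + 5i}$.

Multiply numerator and denominator by conjugate (3 - 5i):
= (3 - 3i)(3 - 5i) / (3^2 + 5^2)
= (-6 - 24i) / 34
Divide through by 2: (-3 - 12i) / 17
= -3/17 - (12/17)i


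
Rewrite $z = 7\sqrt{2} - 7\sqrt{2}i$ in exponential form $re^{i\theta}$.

r = |z| = sqrt((7*sqrt(2))^2 + (-7*sqrt(2))^2) = sqrt(98 + 98) = sqrt(196) = 14
θ = arctan(b/a) = arctan(-9.8995/9.8995) (quadrant-adjusted) = -45° = -π/4
z = 14e^(-i*π/4)


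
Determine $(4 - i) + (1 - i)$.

(4 + 1) + (-1 + (-1))i = 5 - 2i


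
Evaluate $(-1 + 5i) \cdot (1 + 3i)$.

(a1*a2 - b1*b2) + (a1*b2 + b1*a2)i
= (-1 - 15) + (-3 + 5)i
= -16 + 2i


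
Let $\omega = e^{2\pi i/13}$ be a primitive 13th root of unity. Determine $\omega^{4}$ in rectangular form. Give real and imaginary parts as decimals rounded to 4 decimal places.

ω^4 = e^(2πi·4/13) = e^(i·8π/13)
= cos(8π/13) + i sin(8π/13)
= -0.3546 + 0.9350i


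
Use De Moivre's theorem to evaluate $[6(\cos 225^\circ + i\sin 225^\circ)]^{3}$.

By De Moivre: z^n = r^n(cos(nθ) + i sin(nθ))
= 6^3(cos(3*225°) + i sin(3*225°))
= 216(cos 315° + i sin 315°)
= 108*sqrt(2) - 108*sqrt(2)i


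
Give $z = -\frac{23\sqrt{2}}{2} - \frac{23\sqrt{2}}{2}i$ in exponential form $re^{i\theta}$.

r = |z| = sqrt((-23*sqrt(2)/2)^2 + (-23*sqrt(2)/2)^2) = sqrt(529/2 + 529/2) = sqrt(529) = 23
θ = arctan(b/a) = arctan(-16.2635/-16.2635) (quadrant-adjusted) = -135° = -3π/4
z = 23e^(-i*3π/4)


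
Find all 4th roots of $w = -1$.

|w| = 1, arg(w) = 180°
Root modulus = 1^(1/4) = 1
Root arguments: θ_k = (180° + 360°k)/4 for k = 0, 1, ..., 3
Roots: sqrt(2)/2 + (sqrt(2)/2)i, -sqrt(2)/2 + (sqrt(2)/2)i, -sqrt(2)/2 - (sqrt(2)/2)i, sqrt(2)/2 - (sqrt(2)/2)i


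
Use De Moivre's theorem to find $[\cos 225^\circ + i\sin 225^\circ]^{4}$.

By De Moivre: z^n = r^n(cos(nθ) + i sin(nθ))
= 1^4(cos(4*225°) + i sin(4*225°))
= 1(cos 180° + i sin 180°)
= -1


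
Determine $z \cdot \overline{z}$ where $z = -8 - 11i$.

z * conjugate(z) = |z|^2 = a^2 + b^2
= (-8)^2 + (-11)^2 = 185


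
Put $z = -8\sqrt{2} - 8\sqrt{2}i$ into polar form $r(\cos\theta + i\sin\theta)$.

r = |z| = sqrt(a^2 + b^2) = sqrt((-8*sqrt(2))^2 + (-8*sqrt(2))^2) = sqrt(128 + 128) = sqrt(256) = 16
θ = arctan(b/a) = arctan(-11.3137/-11.3137) (quadrant-adjusted) = 225°
z = 16(cos 225° + i sin 225°)


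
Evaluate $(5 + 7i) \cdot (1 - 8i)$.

(a1*a2 - b1*b2) + (a1*b2 + b1*a2)i
= (5 - (-56)) + (-40 + 7)i
= 61 - 33i


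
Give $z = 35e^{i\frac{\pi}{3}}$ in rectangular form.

a = r cos θ = 35 * 1/2 = 35/2
b = r sin θ = 35 * sqrt(3)/2 = 35*sqrt(3)/2
z = 35/2 + (35*sqrt(3)/2)i


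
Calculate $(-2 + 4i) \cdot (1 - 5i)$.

(a1*a2 - b1*b2) + (a1*b2 + b1*a2)i
= (-2 - (-20)) + (10 + 4)i
= 18 + 14i


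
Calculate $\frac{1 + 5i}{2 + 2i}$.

Multiply numerator and denominator by conjugate (2 - 2i):
= (1 + 5i)(2 - 2i) / (2^2 + 2^2)
= (12 + 8i) / 8
Divide through by 4: (3 + 2i) / 2
= 3/2 + i


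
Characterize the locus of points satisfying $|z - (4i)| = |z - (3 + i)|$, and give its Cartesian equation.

|z - z1| = |z - z2| means z is equidistant from z1 and z2,
i.e. the perpendicular bisector of the segment from (0, 4) to (3, 1) (midpoint (3/2, 5/2)).
With z = x + yi, square both sides:
(x - 0)^2 + (y - 4)^2 = (x - 3)^2 + (y - 1)^2
The x^2 and y^2 terms cancel: 6x + (-6)y = 10 - 16 = -6
Simplify: x - y = -1
Locus: Perpendicular bisector of the segment from (0, 4) to (3, 1): the line x - y = -1


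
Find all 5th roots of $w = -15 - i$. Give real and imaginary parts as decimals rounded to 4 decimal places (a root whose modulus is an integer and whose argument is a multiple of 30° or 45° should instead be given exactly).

|w| = sqrt(226) ≈ 15.033296, arg(w) ≈ 183.814075°
Root modulus = sqrt(226)^(1/5) ≈ 1.719534
Root arguments: θ_k = (arg(w) + 360°k)/5 for k = 0, 1, ..., 4
Compute each root as (root modulus)(cos θ_k + i sin θ_k) using full-precision intermediates, then round to 4 decimal places.
Roots: 1.3776 + 1.0291i, -0.5531 + 1.6282i, -1.7194 - 0.0229i, -0.5095 - 1.6423i, 1.4045 - 0.9921i


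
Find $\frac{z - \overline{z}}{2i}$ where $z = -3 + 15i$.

z - conjugate(z) = 2bi
(z - conjugate(z))/(2i) = 2bi/(2i) = b = 15


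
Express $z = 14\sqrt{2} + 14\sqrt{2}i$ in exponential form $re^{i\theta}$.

r = |z| = sqrt((14*sqrt(2))^2 + (14*sqrt(2))^2) = sqrt(392 + 392) = sqrt(784) = 28
θ = arctan(b/a) = arctan(19.799/19.799) (quadrant-adjusted) = 45° = π/4
z = 28e^(i*π/4)


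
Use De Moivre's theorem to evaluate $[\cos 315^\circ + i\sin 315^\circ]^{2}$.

By De Moivre: z^n = r^n(cos(nθ) + i sin(nθ))
= 1^2(cos(2*315°) + i sin(2*315°))
= 1(cos 270° + i sin 270°)
= -i


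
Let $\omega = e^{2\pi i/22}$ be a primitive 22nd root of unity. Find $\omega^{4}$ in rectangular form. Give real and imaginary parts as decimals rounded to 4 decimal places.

ω^4 = e^(2πi·4/22) = e^(i·4π/11)
= cos(4π/11) + i sin(4π/11)
= 0.4154 + 0.9096i


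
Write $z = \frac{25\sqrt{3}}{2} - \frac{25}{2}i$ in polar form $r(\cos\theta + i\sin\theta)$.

r = |z| = sqrt(a^2 + b^2) = sqrt((25*sqrt(3)/2)^2 + (-25/2)^2) = sqrt(1875/4 + 625/4) = sqrt(625) = 25
θ = arctan(b/a) = arctan(-12.5/21.6506) (quadrant-adjusted) = 330°
z = 25(cos 330° + i sin 330°)


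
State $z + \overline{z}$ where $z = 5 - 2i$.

z + conjugate(z) = (a + bi) + (a - bi) = 2a
= 2 * 5 = 10


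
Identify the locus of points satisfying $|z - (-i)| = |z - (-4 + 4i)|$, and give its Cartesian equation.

|z - z1| = |z - z2| means z is equidistant from z1 and z2,
i.e. the perpendicular bisector of the segment from (0, -1) to (-4, 4) (midpoint (-2, 3/2)).
With z = x + yi, square both sides:
(x - 0)^2 + (y - (-1))^2 = (x - (-4))^2 + (y - 4)^2
The x^2 and y^2 terms cancel: -8x + 10y = 32 - 1 = 31
Simplify: 8x - 10y = -31
Locus: Perpendicular bisector of the segment from (0, -1) to (-4, 4): the line 8x - 10y = -31


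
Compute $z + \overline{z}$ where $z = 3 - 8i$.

z + conjugate(z) = (a + bi) + (a - bi) = 2a
= 2 * 3 = 6


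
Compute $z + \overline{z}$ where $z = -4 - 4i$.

z + conjugate(z) = (a + bi) + (a - bi) = 2a
= 2 * (-4) = -8


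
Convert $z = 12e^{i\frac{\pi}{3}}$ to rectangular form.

a = r cos θ = 12 * 1/2 = 6
b = r sin θ = 12 * sqrt(3)/2 = 6*sqrt(3)
z = 6 + 6*sqrt(3)i


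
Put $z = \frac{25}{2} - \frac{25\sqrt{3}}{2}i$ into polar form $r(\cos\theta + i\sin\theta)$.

r = |z| = sqrt(a^2 + b^2) = sqrt((25/2)^2 + (-25*sqrt(3)/2)^2) = sqrt(625/4 + 1875/4) = sqrt(625) = 25
θ = arctan(b/a) = arctan(-21.6506/12.5) (quadrant-adjusted) = 300°
z = 25(cos 300° + i sin 300°)


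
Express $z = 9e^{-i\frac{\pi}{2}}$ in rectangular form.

a = r cos θ = 9 * 0 = 0
b = r sin θ = 9 * -1 = -9
z = -9i


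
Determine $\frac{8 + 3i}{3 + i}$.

Multiply numerator and denominator by conjugate (3 - i):
= (8 + 3i)(3 - i) / (3^2 + 1^2)
= (27 + i) / 10
= 27/10 + (1/10)i


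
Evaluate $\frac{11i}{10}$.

Divisor is real, so divide each part by 10:
= 0 + (11/10)i


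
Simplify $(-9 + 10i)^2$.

(a + bi)^2 = a^2 - b^2 + 2abi
= (-9)^2 - 10^2 + 2*(-9)*10i
= -19 - 180i


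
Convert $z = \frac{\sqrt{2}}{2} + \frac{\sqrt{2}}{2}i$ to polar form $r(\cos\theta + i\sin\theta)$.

r = |z| = sqrt(a^2 + b^2) = sqrt((sqrt(2)/2)^2 + (sqrt(2)/2)^2) = sqrt(1/2 + 1/2) = sqrt(1) = 1
θ = arctan(b/a) = arctan(0.7071/0.7071) (quadrant-adjusted) = 45°
z = 1(cos 45° + i sin 45°)


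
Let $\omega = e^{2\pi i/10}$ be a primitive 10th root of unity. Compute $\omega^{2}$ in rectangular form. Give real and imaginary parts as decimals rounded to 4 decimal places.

ω^2 = e^(2πi·2/10) = e^(i·2π/5)
= cos(2π/5) + i sin(2π/5)
= 0.3090 + 0.9511i


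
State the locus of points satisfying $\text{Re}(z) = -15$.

Re(z) = x where z = x + yi; the equation x = -15 is satisfied by all points with that x-coordinate
Locus: Vertical line x = -15


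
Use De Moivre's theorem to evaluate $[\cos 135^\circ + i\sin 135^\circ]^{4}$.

By De Moivre: z^n = r^n(cos(nθ) + i sin(nθ))
= 1^4(cos(4*135°) + i sin(4*135°))
= 1(cos 180° + i sin 180°)
= -1


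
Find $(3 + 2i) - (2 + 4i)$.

(3 - 2) + (2 - 4)i = 1 - 2i


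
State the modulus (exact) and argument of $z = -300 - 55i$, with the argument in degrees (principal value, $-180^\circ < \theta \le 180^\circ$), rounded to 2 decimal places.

|z| = sqrt((-300)^2 + (-55)^2) = 305
arg(z) = arctan(b/a) = arctan(-55/-300) (quadrant-adjusted) = -169.61°


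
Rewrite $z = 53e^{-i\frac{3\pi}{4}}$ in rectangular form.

a = r cos θ = 53 * -sqrt(2)/2 = -53*sqrt(2)/2
b = r sin θ = 53 * -sqrt(2)/2 = -53*sqrt(2)/2
z = -53*sqrt(2)/2 - (53*sqrt(2)/2)i


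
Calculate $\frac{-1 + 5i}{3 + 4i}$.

Multiply numerator and denominator by conjugate (3 - 4i):
= (-1 + 5i)(3 - 4i) / (3^2 + 4^2)
= (17 + 19i) / 25
= 17/25 + (19/25)i


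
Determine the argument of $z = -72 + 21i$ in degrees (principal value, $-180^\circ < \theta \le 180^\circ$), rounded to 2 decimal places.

θ = arctan(b/a) = arctan(21/-72) (quadrant-adjusted) = 163.74°


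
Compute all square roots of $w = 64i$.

|w| = 64, arg(w) = 90°
Root modulus = 64^(1/2) = 8
Root arguments: θ_k = (90° + 360°k)/2 for k = 0, 1, ..., 1
Roots: 4*sqrt(2) + 4*sqrt(2)i, -4*sqrt(2) - 4*sqrt(2)i


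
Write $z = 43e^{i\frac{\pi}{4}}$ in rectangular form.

a = r cos θ = 43 * sqrt(2)/2 = 43*sqrt(2)/2
b = r sin θ = 43 * sqrt(2)/2 = 43*sqrt(2)/2
z = 43*sqrt(2)/2 + (43*sqrt(2)/2)i


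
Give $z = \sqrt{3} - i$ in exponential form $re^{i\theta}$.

r = |z| = sqrt((sqrt(3))^2 + (-1)^2) = sqrt(3 + 1) = sqrt(4) = 2
θ = arctan(b/a) = arctan(-1/1.7321) (quadrant-adjusted) = -30° = -π/6
z = 2e^(-i*π/6)


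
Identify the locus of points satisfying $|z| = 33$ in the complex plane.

|z| = 33 means sqrt(x^2 + y^2) = 33
This is a circle of radius 33 centered at the origin


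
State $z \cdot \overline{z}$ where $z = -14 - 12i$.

z * conjugate(z) = |z|^2 = a^2 + b^2
= (-14)^2 + (-12)^2 = 340


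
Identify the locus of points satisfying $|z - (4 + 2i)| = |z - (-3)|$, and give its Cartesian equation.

|z - z1| = |z - z2| means z is equidistant from z1 and z2,
i.e. the perpendicular bisector of the segment from (4, 2) to (-3, 0) (midpoint (1/2, 1)).
With z = x + yi, square both sides:
(x - 4)^2 + (y - 2)^2 = (x - (-3))^2 + (y - 0)^2
The x^2 and y^2 terms cancel: -14x + (-4)y = 9 - 20 = -11
Simplify: 14x + 4y = 11
Locus: Perpendicular bisector of the segment from (4, 2) to (-3, 0): the line 14x + 4y = 11


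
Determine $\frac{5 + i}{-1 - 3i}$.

Multiply numerator and denominator by conjugate (-1 + 3i):
= (5 + i)(-1 + 3i) / ((-1)^2 + (-3)^2)
= (-8 + 14i) / 10
Divide through by 2: (-4 + 7i) / 5
= -4/5 + (7/5)i


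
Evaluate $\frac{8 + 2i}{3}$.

Divisor is real, so divide each part by 3:
= 8/3 + (2/3)i


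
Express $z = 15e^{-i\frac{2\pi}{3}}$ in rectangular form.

a = r cos θ = 15 * -1/2 = -15/2
b = r sin θ = 15 * -sqrt(3)/2 = -15*sqrt(3)/2
z = -15/2 - (15*sqrt(3)/2)i


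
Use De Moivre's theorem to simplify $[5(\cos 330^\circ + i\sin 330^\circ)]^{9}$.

By De Moivre: z^n = r^n(cos(nθ) + i sin(nθ))
= 5^9(cos(9*330°) + i sin(9*330°))
= 1953125(cos 90° + i sin 90°)
= 1953125i


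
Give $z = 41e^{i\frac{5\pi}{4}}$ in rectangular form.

a = r cos θ = 41 * -sqrt(2)/2 = -41*sqrt(2)/2
b = r sin θ = 41 * -sqrt(2)/2 = -41*sqrt(2)/2
z = -41*sqrt(2)/2 - (41*sqrt(2)/2)i


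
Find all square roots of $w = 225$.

|w| = 225, arg(w) = 0°
Root modulus = 225^(1/2) = 15
Root arguments: θ_k = (0° + 360°k)/2 for k = 0, 1, ..., 1
Roots: 15, -15


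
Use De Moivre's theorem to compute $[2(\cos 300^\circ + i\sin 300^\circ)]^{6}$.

By De Moivre: z^n = r^n(cos(nθ) + i sin(nθ))
= 2^6(cos(6*300°) + i sin(6*300°))
= 64(cos 0° + i sin 0°)
= 64


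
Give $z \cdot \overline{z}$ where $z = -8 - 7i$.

z * conjugate(z) = |z|^2 = a^2 + b^2
= (-8)^2 + (-7)^2 = 113


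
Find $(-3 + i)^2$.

(a + bi)^2 = a^2 - b^2 + 2abi
= (-3)^2 - 1^2 + 2*(-3)*1i
= 8 - 6i


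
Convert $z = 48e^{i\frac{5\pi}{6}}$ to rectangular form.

a = r cos θ = 48 * -sqrt(3)/2 = -24*sqrt(3)
b = r sin θ = 48 * 1/2 = 24
z = -24*sqrt(3) + 24i


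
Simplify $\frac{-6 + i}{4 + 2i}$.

Multiply numerator and denominator by conjugate (4 - 2i):
= (-6 + i)(4 - 2i) / (4^2 + 2^2)
= (-22 + 16i) / 20
Divide through by 2: (-11 + 8i) / 10
= -11/10 + (4/5)i


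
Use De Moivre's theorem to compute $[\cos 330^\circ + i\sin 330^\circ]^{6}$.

By De Moivre: z^n = r^n(cos(nθ) + i sin(nθ))
= 1^6(cos(6*330°) + i sin(6*330°))
= 1(cos 180° + i sin 180°)
= -1


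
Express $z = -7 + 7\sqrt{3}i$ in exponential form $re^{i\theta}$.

r = |z| = sqrt((-7)^2 + (7*sqrt(3))^2) = sqrt(49 + 147) = sqrt(196) = 14
θ = arctan(b/a) = arctan(12.1244/-7) (quadrant-adjusted) = 120° = 2π/3
z = 14e^(i*2π/3)


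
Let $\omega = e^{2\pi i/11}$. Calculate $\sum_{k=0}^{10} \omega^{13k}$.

Let ζ = ω^13 = e^(2πi·13/11). Since 11 ∤ 13, ζ ≠ 1.
Sum = Σ_{k=0}^{10} ζ^k = (ζ^11 - 1)/(ζ - 1) = (ω^{13·11} - 1)/(ζ - 1) = (1 - 1)/(ζ - 1) = 0


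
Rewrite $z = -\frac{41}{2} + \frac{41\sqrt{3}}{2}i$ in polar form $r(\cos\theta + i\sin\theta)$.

r = |z| = sqrt(a^2 + b^2) = sqrt((-41/2)^2 + (41*sqrt(3)/2)^2) = sqrt(1681/4 + 5043/4) = sqrt(1681) = 41
θ = arctan(b/a) = arctan(35.507/-20.5) (quadrant-adjusted) = 120°
z = 41(cos 120° + i sin 120°)


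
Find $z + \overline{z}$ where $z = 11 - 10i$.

z + conjugate(z) = (a + bi) + (a - bi) = 2a
= 2 * 11 = 22


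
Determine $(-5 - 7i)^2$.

(a + bi)^2 = a^2 - b^2 + 2abi
= (-5)^2 - (-7)^2 + 2*(-5)*(-7)i
= -24 + 70i


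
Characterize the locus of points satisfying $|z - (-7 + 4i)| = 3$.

|z - z0| = r describes a circle centered at z0 with radius r
Here z0 = -7 + 4i and r = 3
Locus: Circle centered at (-7, 4) with radius 3


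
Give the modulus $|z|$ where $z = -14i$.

|z| = sqrt(a^2 + b^2) = sqrt(0^2 + (-14)^2) = sqrt(196) = 14


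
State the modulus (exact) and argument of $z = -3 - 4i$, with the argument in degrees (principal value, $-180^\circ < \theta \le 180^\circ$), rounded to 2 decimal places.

|z| = sqrt((-3)^2 + (-4)^2) = 5
arg(z) = arctan(b/a) = arctan(-4/-3) (quadrant-adjusted) = -126.87°


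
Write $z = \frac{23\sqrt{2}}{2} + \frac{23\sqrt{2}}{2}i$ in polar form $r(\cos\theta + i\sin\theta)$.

r = |z| = sqrt(a^2 + b^2) = sqrt((23*sqrt(2)/2)^2 + (23*sqrt(2)/2)^2) = sqrt(529/2 + 529/2) = sqrt(529) = 23
θ = arctan(b/a) = arctan(16.2635/16.2635) (quadrant-adjusted) = 45°
z = 23(cos 45° + i sin 45°)


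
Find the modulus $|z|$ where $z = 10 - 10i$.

|z| = sqrt(a^2 + b^2) = sqrt(10^2 + (-10)^2) = sqrt(200) = sqrt(200)


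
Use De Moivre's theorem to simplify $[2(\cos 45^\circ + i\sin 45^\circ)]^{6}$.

By De Moivre: z^n = r^n(cos(nθ) + i sin(nθ))
= 2^6(cos(6*45°) + i sin(6*45°))
= 64(cos 270° + i sin 270°)
= -64i


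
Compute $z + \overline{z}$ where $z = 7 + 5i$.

z + conjugate(z) = (a + bi) + (a - bi) = 2a
= 2 * 7 = 14


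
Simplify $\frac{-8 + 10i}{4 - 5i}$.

Multiply numerator and denominator by conjugate (4 + 5i):
= (-8 + 10i)(4 + 5i) / (4^2 + (-5)^2)
= (-82) / 41
= -2


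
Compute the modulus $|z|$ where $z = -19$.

|z| = sqrt(a^2 + b^2) = sqrt((-19)^2 + 0^2) = sqrt(361) = 19


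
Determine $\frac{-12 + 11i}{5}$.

Divisor is real, so divide each part by 5:
= -12/5 + (11/5)i


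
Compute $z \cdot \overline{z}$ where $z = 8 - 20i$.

z * conjugate(z) = |z|^2 = a^2 + b^2
= 8^2 + (-20)^2 = 464


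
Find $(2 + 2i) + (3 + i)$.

(2 + 3) + (2 + 1)i = 5 + 3i


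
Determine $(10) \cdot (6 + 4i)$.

(a1*a2 - b1*b2) + (a1*b2 + b1*a2)i
= (60 - 0) + (40 + 0)i
= 60 + 40i


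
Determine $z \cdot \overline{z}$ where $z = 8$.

z * conjugate(z) = |z|^2 = a^2 + b^2
= 8^2 + 0^2 = 64


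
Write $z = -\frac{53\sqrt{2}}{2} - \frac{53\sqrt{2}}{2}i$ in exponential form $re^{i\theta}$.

r = |z| = sqrt((-53*sqrt(2)/2)^2 + (-53*sqrt(2)/2)^2) = sqrt(2809/2 + 2809/2) = sqrt(2809) = 53
θ = arctan(b/a) = arctan(-37.4767/-37.4767) (quadrant-adjusted) = 225° = 5π/4
z = 53e^(i*5π/4)


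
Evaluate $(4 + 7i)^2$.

(a + bi)^2 = a^2 - b^2 + 2abi
= 4^2 - 7^2 + 2*4*7i
= -33 + 56i


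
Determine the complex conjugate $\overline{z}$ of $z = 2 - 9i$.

If z = a + bi, then conjugate(z) = a - bi
conjugate(2 - 9i) = 2 + 9i


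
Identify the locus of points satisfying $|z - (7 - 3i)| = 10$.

|z - z0| = r describes a circle centered at z0 with radius r
Here z0 = 7 - 3i and r = 10
Locus: Circle centered at (7, -3) with radius 10


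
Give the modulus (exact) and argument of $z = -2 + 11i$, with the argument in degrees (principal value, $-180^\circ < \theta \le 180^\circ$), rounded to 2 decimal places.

|z| = sqrt((-2)^2 + 11^2) = sqrt(125)
arg(z) = arctan(b/a) = arctan(11/-2) (quadrant-adjusted) = 100.30°


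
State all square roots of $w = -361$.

|w| = 361, arg(w) = 180°
Root modulus = 361^(1/2) = 19
Root arguments: θ_k = (180° + 360°k)/2 for k = 0, 1, ..., 1
Roots: 19i, -19i


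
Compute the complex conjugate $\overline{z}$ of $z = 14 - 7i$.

If z = a + bi, then conjugate(z) = a - bi
conjugate(14 - 7i) = 14 + 7i


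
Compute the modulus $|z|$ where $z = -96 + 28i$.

|z| = sqrt(a^2 + b^2) = sqrt((-96)^2 + 28^2) = sqrt(10000) = 100


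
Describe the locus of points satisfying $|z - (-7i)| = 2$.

|z - z0| = r describes a circle centered at z0 with radius r
Here z0 = -7i and r = 2
Locus: Circle centered at (0, -7) with radius 2


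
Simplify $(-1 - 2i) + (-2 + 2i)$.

(-1 + (-2)) + (-2 + 2)i = -3


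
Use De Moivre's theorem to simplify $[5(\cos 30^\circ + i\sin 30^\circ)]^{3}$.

By De Moivre: z^n = r^n(cos(nθ) + i sin(nθ))
= 5^3(cos(3*30°) + i sin(3*30°))
= 125(cos 90° + i sin 90°)
= 125i


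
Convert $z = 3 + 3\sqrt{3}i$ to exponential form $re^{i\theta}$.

r = |z| = sqrt((3)^2 + (3*sqrt(3))^2) = sqrt(9 + 27) = sqrt(36) = 6
θ = arctan(b/a) = arctan(5.1962/3) (quadrant-adjusted) = 60° = π/3
z = 6e^(i*π/3)


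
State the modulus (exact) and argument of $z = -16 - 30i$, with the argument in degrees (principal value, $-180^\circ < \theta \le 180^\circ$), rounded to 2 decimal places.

|z| = sqrt((-16)^2 + (-30)^2) = 34
arg(z) = arctan(b/a) = arctan(-30/-16) (quadrant-adjusted) = -118.07°


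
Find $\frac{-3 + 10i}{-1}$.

Divisor is real, so divide each part by -1:
= 3 - 10i


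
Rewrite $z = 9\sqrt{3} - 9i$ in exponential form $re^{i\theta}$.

r = |z| = sqrt((9*sqrt(3))^2 + (-9)^2) = sqrt(243 + 81) = sqrt(324) = 18
θ = arctan(b/a) = arctan(-9/15.5885) (quadrant-adjusted) = -30° = -π/6
z = 18e^(-i*π/6)


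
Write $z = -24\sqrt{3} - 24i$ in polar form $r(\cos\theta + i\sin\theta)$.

r = |z| = sqrt(a^2 + b^2) = sqrt((-24*sqrt(3))^2 + (-24)^2) = sqrt(1728 + 576) = sqrt(2304) = 48
θ = arctan(b/a) = arctan(-24/-41.5692) (quadrant-adjusted) = 210°
z = 48(cos 210° + i sin 210°)


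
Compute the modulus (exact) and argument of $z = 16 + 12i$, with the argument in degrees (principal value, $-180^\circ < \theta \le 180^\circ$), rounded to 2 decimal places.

|z| = sqrt(16^2 + 12^2) = 20
arg(z) = arctan(b/a) = arctan(12/16) (quadrant-adjusted) = 36.87°


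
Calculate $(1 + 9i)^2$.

(a + bi)^2 = a^2 - b^2 + 2abi
= 1^2 - 9^2 + 2*1*9i
= -80 + 18i


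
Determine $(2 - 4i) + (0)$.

(2 + 0) + (-4 + 0)i = 2 - 4i


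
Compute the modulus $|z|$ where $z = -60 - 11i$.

|z| = sqrt(a^2 + b^2) = sqrt((-60)^2 + (-11)^2) = sqrt(3721) = 61


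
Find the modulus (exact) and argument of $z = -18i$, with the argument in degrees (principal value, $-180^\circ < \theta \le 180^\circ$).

|z| = sqrt(0^2 + (-18)^2) = 18
a = 0 and b < 0, so z lies on the negative imaginary axis: arg(z) = -90°


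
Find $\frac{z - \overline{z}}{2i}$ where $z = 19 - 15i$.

z - conjugate(z) = 2bi
(z - conjugate(z))/(2i) = 2bi/(2i) = b = -15


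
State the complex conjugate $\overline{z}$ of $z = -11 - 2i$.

If z = a + bi, then conjugate(z) = a - bi
conjugate(-11 - 2i) = -11 + 2i


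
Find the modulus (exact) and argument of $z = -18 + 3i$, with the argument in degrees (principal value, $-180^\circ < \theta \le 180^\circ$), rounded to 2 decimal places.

|z| = sqrt((-18)^2 + 3^2) = sqrt(333)
arg(z) = arctan(b/a) = arctan(3/-18) (quadrant-adjusted) = 170.54°


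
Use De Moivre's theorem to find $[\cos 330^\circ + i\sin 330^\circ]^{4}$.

By De Moivre: z^n = r^n(cos(nθ) + i sin(nθ))
= 1^4(cos(4*330°) + i sin(4*330°))
= 1(cos 240° + i sin 240°)
= -1/2 - (sqrt(3)/2)i


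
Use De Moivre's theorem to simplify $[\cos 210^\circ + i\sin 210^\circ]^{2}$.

By De Moivre: z^n = r^n(cos(nθ) + i sin(nθ))
= 1^2(cos(2*210°) + i sin(2*210°))
= 1(cos 60° + i sin 60°)
= 1/2 + (sqrt(3)/2)i


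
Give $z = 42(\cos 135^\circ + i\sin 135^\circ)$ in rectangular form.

a = r cos θ = 42 * -sqrt(2)/2 = -21*sqrt(2)
b = r sin θ = 42 * sqrt(2)/2 = 21*sqrt(2)
z = -21*sqrt(2) + 21*sqrt(2)i


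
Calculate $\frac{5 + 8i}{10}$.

Divisor is real, so divide each part by 10:
= 1/2 + (4/5)i


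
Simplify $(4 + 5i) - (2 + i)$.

(4 - 2) + (5 - 1)i = 2 + 4i


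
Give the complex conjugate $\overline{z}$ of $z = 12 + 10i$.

If z = a + bi, then conjugate(z) = a - bi
conjugate(12 + 10i) = 12 - 10i


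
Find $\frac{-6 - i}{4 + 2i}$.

Multiply numerator and denominator by conjugate (4 - 2i):
= (-6 - i)(4 - 2i) / (4^2 + 2^2)
= (-26 + 8i) / 20
Divide through by 2: (-13 + 4i) / 10
= -13/10 + (2/5)i


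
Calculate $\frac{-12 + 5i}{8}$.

Divisor is real, so divide each part by 8:
= -3/2 + (5/8)i


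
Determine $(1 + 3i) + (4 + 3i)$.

(1 + 4) + (3 + 3)i = 5 + 6i


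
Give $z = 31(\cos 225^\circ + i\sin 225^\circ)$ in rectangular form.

a = r cos θ = 31 * -sqrt(2)/2 = -31*sqrt(2)/2
b = r sin θ = 31 * -sqrt(2)/2 = -31*sqrt(2)/2
z = -31*sqrt(2)/2 - (31*sqrt(2)/2)i


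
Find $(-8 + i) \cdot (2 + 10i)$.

(a1*a2 - b1*b2) + (a1*b2 + b1*a2)i
= (-16 - 10) + (-80 + 2)i
= -26 - 78i


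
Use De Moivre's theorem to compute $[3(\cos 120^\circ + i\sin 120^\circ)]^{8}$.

By De Moivre: z^n = r^n(cos(nθ) + i sin(nθ))
= 3^8(cos(8*120°) + i sin(8*120°))
= 6561(cos 240° + i sin 240°)
= -6561/2 - (6561*sqrt(3)/2)i


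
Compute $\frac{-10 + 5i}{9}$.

Divisor is real, so divide each part by 9:
= -10/9 + (5/9)i


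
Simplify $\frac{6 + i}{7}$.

Divisor is real, so divide each part by 7:
= 6/7 + (1/7)i


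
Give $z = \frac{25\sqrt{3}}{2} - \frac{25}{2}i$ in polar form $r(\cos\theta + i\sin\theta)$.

r = |z| = sqrt(a^2 + b^2) = sqrt((25*sqrt(3)/2)^2 + (-25/2)^2) = sqrt(1875/4 + 625/4) = sqrt(625) = 25
θ = arctan(b/a) = arctan(-12.5/21.6506) (quadrant-adjusted) = 330°
z = 25(cos 330° + i sin 330°)


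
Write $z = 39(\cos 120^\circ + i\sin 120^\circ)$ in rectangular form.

a = r cos θ = 39 * -1/2 = -39/2
b = r sin θ = 39 * sqrt(3)/2 = 39*sqrt(3)/2
z = -39/2 + (39*sqrt(3)/2)i
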